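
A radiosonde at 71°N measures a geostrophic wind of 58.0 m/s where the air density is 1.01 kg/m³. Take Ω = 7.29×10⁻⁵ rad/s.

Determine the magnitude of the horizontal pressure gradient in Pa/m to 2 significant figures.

Coriolis parameter at 71°N:
f = 2Ω sin φ = 2 × 7.29×10⁻⁵ × sin 71° = 1.38×10⁻⁴ s⁻¹
Geostrophic balance rearranged: |∂P/∂n| = f ρ V_g
|∂P/∂n| = 1.38×10⁻⁴ × 1.01 × 58.0 = 8.08×10⁻³ Pa/m

8.1×10⁻³ Pa/m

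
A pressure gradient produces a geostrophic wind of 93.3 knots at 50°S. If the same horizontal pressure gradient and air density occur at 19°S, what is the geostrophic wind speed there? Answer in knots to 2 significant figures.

220 knots

With the same pressure gradient and density, V_g ∝ 1/f ∝ 1/sin φ.
V₂ = V₁ · sin φ₁ / sin φ₂ = 93.3 × sin 50° / sin 19°
V₂ = 93.3 × 0.7660/0.3256 = 220 knots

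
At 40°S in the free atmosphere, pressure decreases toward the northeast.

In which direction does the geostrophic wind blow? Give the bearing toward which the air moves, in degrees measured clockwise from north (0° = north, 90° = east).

315°

The pressure-gradient force points toward the northeast (bearing 045°).
Geostrophic balance: in the Southern Hemisphere the Coriolis force deflects motion to the left, so the geostrophic wind blows 90° to the left of the pressure-gradient force (low pressure on the right).
Rotating 045° by 90° counterclockwise gives 315° — the wind blows toward the northwest.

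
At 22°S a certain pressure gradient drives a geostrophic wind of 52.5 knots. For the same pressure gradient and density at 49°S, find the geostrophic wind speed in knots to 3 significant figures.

With the same pressure gradient and density, V_g ∝ 1/f ∝ 1/sin φ.
V₂ = V₁ · sin φ₁ / sin φ₂ = 52.5 × sin 22° / sin 49°
V₂ = 52.5 × 0.3746/0.7547 = 26.1 knots

26.1 knots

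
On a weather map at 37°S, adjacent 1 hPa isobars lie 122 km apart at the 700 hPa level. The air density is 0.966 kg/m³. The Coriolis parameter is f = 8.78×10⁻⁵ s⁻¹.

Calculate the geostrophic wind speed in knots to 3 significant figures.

18.8 knots

Pressure gradient: |∂P/∂n| = 100 Pa / 122000 m = 8.20×10⁻⁴ Pa/m
Geostrophic balance (pressure-gradient force = Coriolis force):
V_g = (1/(fρ)) |∂P/∂n| = 8.20×10⁻⁴ / (8.78×10⁻⁵ × 0.966) = 9.66 m/s
Converting: 9.66 m/s × 1.944 = 18.8 knots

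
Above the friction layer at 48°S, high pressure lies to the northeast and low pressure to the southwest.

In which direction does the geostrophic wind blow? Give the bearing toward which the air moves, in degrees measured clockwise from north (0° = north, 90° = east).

135°

The pressure-gradient force points toward the southwest (bearing 225°).
Geostrophic balance: in the Southern Hemisphere the Coriolis force deflects motion to the left, so the geostrophic wind blows 90° to the left of the pressure-gradient force (low pressure on the right).
Rotating 225° by 90° counterclockwise gives 135° — the wind blows toward the southeast.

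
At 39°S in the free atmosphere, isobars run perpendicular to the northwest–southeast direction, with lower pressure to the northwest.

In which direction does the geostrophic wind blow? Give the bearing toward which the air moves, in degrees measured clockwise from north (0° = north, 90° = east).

The pressure-gradient force points toward the northwest (bearing 315°).
Geostrophic balance: in the Southern Hemisphere the Coriolis force deflects motion to the left, so the geostrophic wind blows 90° to the left of the pressure-gradient force (low pressure on the right).
Rotating 315° by 90° counterclockwise gives 225° — the wind blows toward the southwest.

225°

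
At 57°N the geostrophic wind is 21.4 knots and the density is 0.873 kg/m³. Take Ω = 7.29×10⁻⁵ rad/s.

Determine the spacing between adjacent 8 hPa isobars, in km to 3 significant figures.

681 km

Coriolis parameter at 57°N:
f = 2Ω sin φ = 2 × 7.29×10⁻⁵ × sin 57° = 1.22×10⁻⁴ s⁻¹
Wind speed in SI: 21.4 knots = 11.0 m/s
Geostrophic balance rearranged: |∂P/∂n| = f ρ V_g
|∂P/∂n| = 1.22×10⁻⁴ × 0.873 × 11.0 = 1.18×10⁻³ Pa/m
Isobar spacing: Δn = ΔP/|∂P/∂n| = 800 Pa / 1.18×10⁻³ Pa/m = 680730 m ≈ 681 km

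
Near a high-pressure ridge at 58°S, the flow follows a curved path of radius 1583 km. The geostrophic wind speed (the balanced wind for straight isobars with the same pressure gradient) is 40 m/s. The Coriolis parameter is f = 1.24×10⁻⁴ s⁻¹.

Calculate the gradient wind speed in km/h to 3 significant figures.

Around a high, pressure-gradient force acts outward with centrifugal, so Coriolis balances both:
fV = (1/ρ)|∂P/∂n| + V²/R  →  V² − fR·V + fR·V_g = 0
With fR = 1.24×10⁻⁴ × 1583×10³ m = 196 m/s:
V = [fR − √((fR)² − 4 fR V_g)]/2 = [196 − √(196² − 4×196×40)]/2 = 55.9 m/s
Supergeostrophic (V > V_g = 40 m/s), as expected around a high.
Converting: 55.9 m/s × 3.6 = 201 km/h

201 km/h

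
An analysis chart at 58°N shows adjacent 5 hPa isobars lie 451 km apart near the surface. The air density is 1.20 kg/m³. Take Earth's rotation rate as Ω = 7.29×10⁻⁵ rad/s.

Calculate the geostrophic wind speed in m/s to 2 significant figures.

7.5 m/s

Coriolis parameter at 58°N:
f = 2Ω sin φ = 2 × 7.29×10⁻⁵ × sin 58° = 1.24×10⁻⁴ s⁻¹
Pressure gradient: |∂P/∂n| = 500 Pa / 451000 m = 1.11×10⁻³ Pa/m
Geostrophic balance (pressure-gradient force = Coriolis force):
V_g = (1/(fρ)) |∂P/∂n| = 1.11×10⁻³ / (1.24×10⁻⁴ × 1.20) = 7.47 m/s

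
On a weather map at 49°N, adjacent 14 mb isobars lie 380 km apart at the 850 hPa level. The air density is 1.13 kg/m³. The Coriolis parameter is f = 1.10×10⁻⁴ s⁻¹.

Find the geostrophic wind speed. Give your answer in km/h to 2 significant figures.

Pressure gradient: |∂P/∂n| = 1400 Pa / 380000 m = 3.68×10⁻³ Pa/m
Geostrophic balance (pressure-gradient force = Coriolis force):
V_g = (1/(fρ)) |∂P/∂n| = 3.68×10⁻³ / (1.10×10⁻⁴ × 1.13) = 29.6 m/s
Converting: 29.6 m/s × 3.6 = 110 km/h

110 km/h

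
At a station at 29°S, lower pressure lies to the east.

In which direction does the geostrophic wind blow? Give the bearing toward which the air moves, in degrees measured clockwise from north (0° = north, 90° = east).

The pressure-gradient force points toward the east (bearing 090°).
Geostrophic balance: in the Southern Hemisphere the Coriolis force deflects motion to the left, so the geostrophic wind blows 90° to the left of the pressure-gradient force (low pressure on the right).
Rotating 090° by 90° counterclockwise gives 000° — the wind blows toward the north.

000°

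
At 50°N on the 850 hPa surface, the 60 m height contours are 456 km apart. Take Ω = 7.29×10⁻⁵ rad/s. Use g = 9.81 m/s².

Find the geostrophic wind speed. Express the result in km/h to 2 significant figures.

Coriolis parameter at 50°N:
f = 2Ω sin φ = 2 × 7.29×10⁻⁵ × sin 50° = 1.12×10⁻⁴ s⁻¹
Height gradient: |∂Z/∂n| = 60 m / 456000 m = 1.32×10⁻⁴
On a pressure surface, geostrophic balance gives V_g = (g/f)|∂Z/∂n|:
V_g = 9.81 × 1.32×10⁻⁴ / 1.12×10⁻⁴ = 11.6 m/s
Converting: 11.6 m/s × 3.6 = 42 km/h

42 km/h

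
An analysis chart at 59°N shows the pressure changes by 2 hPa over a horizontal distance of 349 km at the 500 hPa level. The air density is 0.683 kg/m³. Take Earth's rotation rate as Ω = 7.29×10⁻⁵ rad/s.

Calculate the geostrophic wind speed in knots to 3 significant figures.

Coriolis parameter at 59°N:
f = 2Ω sin φ = 2 × 7.29×10⁻⁵ × sin 59° = 1.25×10⁻⁴ s⁻¹
Pressure gradient: |∂P/∂n| = 200 Pa / 349000 m = 5.73×10⁻⁴ Pa/m
Geostrophic balance (pressure-gradient force = Coriolis force):
V_g = (1/(fρ)) |∂P/∂n| = 5.73×10⁻⁴ / (1.25×10⁻⁴ × 0.683) = 6.71 m/s
Converting: 6.71 m/s × 1.944 = 13.1 knots

13.1 knots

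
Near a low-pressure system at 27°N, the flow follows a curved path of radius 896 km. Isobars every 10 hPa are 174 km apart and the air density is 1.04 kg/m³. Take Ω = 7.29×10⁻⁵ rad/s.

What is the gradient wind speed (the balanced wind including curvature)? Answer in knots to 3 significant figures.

90.8 knots

Coriolis parameter at 27°N:
f = 2Ω sin φ = 2 × 7.29×10⁻⁵ × sin 27° = 6.62×10⁻⁵ s⁻¹
Pressure gradient: |∂P/∂n| = 1000 Pa / 174000 m = 5.75×10⁻³ Pa/m
Geostrophic speed: V_g = |∂P/∂n|/(fρ) = 5.75×10⁻³/(6.62×10⁻⁵ × 1.04) = 83.5 m/s
Around a low, centrifugal force acts outward with Coriolis, so pressure-gradient force balances both:
(1/ρ)|∂P/∂n| = fV + V²/R  →  V² + fR·V − fR·V_g = 0
With fR = 6.62×10⁻⁵ × 896×10³ m = 59.3 m/s:
V = [−fR + √((fR)² + 4 fR V_g)]/2 = [−59.3 + √(59.3² + 4×59.3×83.5)]/2 = 46.7 m/s
Subgeostrophic (V < V_g = 83.5 m/s), as expected around a low.
Converting: 46.7 m/s × 1.944 = 90.8 knots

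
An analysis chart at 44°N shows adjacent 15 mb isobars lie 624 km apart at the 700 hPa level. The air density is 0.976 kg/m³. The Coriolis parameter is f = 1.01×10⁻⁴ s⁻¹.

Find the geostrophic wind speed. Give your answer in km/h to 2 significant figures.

Pressure gradient: |∂P/∂n| = 1500 Pa / 624000 m = 2.40×10⁻³ Pa/m
Geostrophic balance (pressure-gradient force = Coriolis force):
V_g = (1/(fρ)) |∂P/∂n| = 2.40×10⁻³ / (1.01×10⁻⁴ × 0.976) = 24.4 m/s
Converting: 24.4 m/s × 3.6 = 88 km/h

88 km/h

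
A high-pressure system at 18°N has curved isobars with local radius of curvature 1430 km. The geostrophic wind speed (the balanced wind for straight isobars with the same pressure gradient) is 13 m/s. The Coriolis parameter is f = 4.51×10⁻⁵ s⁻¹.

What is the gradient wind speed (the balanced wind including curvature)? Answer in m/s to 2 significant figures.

Around a high, pressure-gradient force acts outward with centrifugal, so Coriolis balances both:
fV = (1/ρ)|∂P/∂n| + V²/R  →  V² − fR·V + fR·V_g = 0
With fR = 4.51×10⁻⁵ × 1430×10³ m = 64.5 m/s:
V = [fR − √((fR)² − 4 fR V_g)]/2 = [64.5 − √(64.5² − 4×64.5×13)]/2 = 18.1 m/s
Supergeostrophic (V > V_g = 13 m/s), as expected around a high.

18 m/s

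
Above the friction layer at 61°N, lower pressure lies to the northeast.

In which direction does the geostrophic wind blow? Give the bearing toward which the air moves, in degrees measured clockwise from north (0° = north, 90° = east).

135°

The pressure-gradient force points toward the northeast (bearing 045°).
Geostrophic balance: in the Northern Hemisphere the Coriolis force deflects motion to the right, so the geostrophic wind blows 90° to the right of the pressure-gradient force (low pressure on the left).
Rotating 045° by 90° clockwise gives 135° — the wind blows toward the southeast.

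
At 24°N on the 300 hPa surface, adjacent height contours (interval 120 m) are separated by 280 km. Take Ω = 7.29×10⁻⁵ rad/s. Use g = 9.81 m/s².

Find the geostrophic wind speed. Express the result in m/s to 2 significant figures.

71 m/s

Coriolis parameter at 24°N:
f = 2Ω sin φ = 2 × 7.29×10⁻⁵ × sin 24° = 5.93×10⁻⁵ s⁻¹
Height gradient: |∂Z/∂n| = 120 m / 280000 m = 4.29×10⁻⁴
On a pressure surface, geostrophic balance gives V_g = (g/f)|∂Z/∂n|:
V_g = 9.81 × 4.29×10⁻⁴ / 5.93×10⁻⁵ = 70.9 m/s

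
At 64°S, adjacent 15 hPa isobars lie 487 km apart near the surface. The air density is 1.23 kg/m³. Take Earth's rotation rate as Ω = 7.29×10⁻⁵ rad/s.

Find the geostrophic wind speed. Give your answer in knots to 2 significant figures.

Coriolis parameter at 64°S:
f = 2Ω sin φ = 2 × 7.29×10⁻⁵ × sin 64° = 1.31×10⁻⁴ s⁻¹
Pressure gradient: |∂P/∂n| = 1500 Pa / 487000 m = 3.08×10⁻³ Pa/m
Geostrophic balance (pressure-gradient force = Coriolis force):
V_g = (1/(fρ)) |∂P/∂n| = 3.08×10⁻³ / (1.31×10⁻⁴ × 1.23) = 19.1 m/s
Converting: 19.1 m/s × 1.944 = 37 knots

37 knots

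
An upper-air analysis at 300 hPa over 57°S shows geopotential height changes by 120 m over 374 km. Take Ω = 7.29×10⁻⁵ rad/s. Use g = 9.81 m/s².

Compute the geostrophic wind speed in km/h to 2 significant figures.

93 km/h

Coriolis parameter at 57°S:
f = 2Ω sin φ = 2 × 7.29×10⁻⁵ × sin 57° = 1.22×10⁻⁴ s⁻¹
Height gradient: |∂Z/∂n| = 120 m / 374000 m = 3.21×10⁻⁴
On a pressure surface, geostrophic balance gives V_g = (g/f)|∂Z/∂n|:
V_g = 9.81 × 3.21×10⁻⁴ / 1.22×10⁻⁴ = 25.7 m/s
Converting: 25.7 m/s × 3.6 = 93 km/h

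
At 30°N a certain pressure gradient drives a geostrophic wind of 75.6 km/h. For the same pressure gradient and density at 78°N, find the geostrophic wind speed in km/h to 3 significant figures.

With the same pressure gradient and density, V_g ∝ 1/f ∝ 1/sin φ.
V₂ = V₁ · sin φ₁ / sin φ₂ = 75.6 × sin 30° / sin 78°
V₂ = 75.6 × 0.5000/0.9781 = 38.6 km/h

38.6 km/h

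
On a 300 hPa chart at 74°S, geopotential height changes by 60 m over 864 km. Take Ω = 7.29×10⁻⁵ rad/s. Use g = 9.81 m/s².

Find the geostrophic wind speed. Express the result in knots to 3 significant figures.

9.45 knots

Coriolis parameter at 74°S:
f = 2Ω sin φ = 2 × 7.29×10⁻⁵ × sin 74° = 1.40×10⁻⁴ s⁻¹
Height gradient: |∂Z/∂n| = 60 m / 864000 m = 6.94×10⁻⁵
On a pressure surface, geostrophic balance gives V_g = (g/f)|∂Z/∂n|:
V_g = 9.81 × 6.94×10⁻⁵ / 1.40×10⁻⁴ = 4.86 m/s
Converting: 4.86 m/s × 1.944 = 9.45 knots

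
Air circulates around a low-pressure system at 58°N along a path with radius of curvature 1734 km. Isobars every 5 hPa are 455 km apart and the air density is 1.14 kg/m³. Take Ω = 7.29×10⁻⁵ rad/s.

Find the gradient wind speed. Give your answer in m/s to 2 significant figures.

7.5 m/s

Coriolis parameter at 58°N:
f = 2Ω sin φ = 2 × 7.29×10⁻⁵ × sin 58° = 1.24×10⁻⁴ s⁻¹
Pressure gradient: |∂P/∂n| = 500 Pa / 455000 m = 1.10×10⁻³ Pa/m
Geostrophic speed: V_g = |∂P/∂n|/(fρ) = 1.10×10⁻³/(1.24×10⁻⁴ × 1.14) = 7.80 m/s
Around a low, centrifugal force acts outward with Coriolis, so pressure-gradient force balances both:
(1/ρ)|∂P/∂n| = fV + V²/R  →  V² + fR·V − fR·V_g = 0
With fR = 1.24×10⁻⁴ × 1734×10³ m = 214 m/s:
V = [−fR + √((fR)² + 4 fR V_g)]/2 = [−214 + √(214² + 4×214×7.8)]/2 = 7.53 m/s
Subgeostrophic (V < V_g = 7.8 m/s), as expected around a low.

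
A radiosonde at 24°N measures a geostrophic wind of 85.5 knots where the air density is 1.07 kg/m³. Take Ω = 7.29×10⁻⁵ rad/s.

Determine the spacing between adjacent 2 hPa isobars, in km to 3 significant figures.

71.7 km

Coriolis parameter at 24°N:
f = 2Ω sin φ = 2 × 7.29×10⁻⁵ × sin 24° = 5.93×10⁻⁵ s⁻¹
Wind speed in SI: 85.5 knots = 44.0 m/s
Geostrophic balance rearranged: |∂P/∂n| = f ρ V_g
|∂P/∂n| = 5.93×10⁻⁵ × 1.07 × 44.0 = 2.79×10⁻³ Pa/m
Isobar spacing: Δn = ΔP/|∂P/∂n| = 200 Pa / 2.79×10⁻³ Pa/m = 71659 m ≈ 71.7 km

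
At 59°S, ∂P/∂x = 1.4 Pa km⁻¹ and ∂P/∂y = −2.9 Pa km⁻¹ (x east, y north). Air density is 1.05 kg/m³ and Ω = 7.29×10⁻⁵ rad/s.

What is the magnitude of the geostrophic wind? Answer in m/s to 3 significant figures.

24.5 m/s

Coriolis parameter at 59°S:
f = 2Ω sin φ = 2 × 7.29×10⁻⁵ × sin 59° = 1.25×10⁻⁴ s⁻¹
In the Southern Hemisphere f is negative: f = −1.25×10⁻⁴ s⁻¹.
Component geostrophic relations (x east, y north):
u_g = −(1/(fρ)) ∂P/∂y,  v_g = (1/(fρ)) ∂P/∂x
u_g = −(−2.9×10⁻³)/(−1.25×10⁻⁴ × 1.05) = −22.1 m/s;  v_g = (1.4×10⁻³)/(−1.25×10⁻⁴ × 1.05) = −10.7 m/s
|V_g| = √(u_g² + v_g²) = 24.5 m/s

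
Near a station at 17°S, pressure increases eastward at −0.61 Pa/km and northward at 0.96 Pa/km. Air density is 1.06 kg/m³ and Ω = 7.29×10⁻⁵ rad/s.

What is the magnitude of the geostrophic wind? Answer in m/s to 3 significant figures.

Coriolis parameter at 17°S:
f = 2Ω sin φ = 2 × 7.29×10⁻⁵ × sin 17° = 4.26×10⁻⁵ s⁻¹
In the Southern Hemisphere f is negative: f = −4.26×10⁻⁵ s⁻¹.
Component geostrophic relations (x east, y north):
u_g = −(1/(fρ)) ∂P/∂y,  v_g = (1/(fρ)) ∂P/∂x
u_g = −(0.96×10⁻³)/(−4.26×10⁻⁵ × 1.06) = 21.2 m/s;  v_g = (−0.61×10⁻³)/(−4.26×10⁻⁵ × 1.06) = 13.5 m/s
|V_g| = √(u_g² + v_g²) = 25.2 m/s

25.2 m/s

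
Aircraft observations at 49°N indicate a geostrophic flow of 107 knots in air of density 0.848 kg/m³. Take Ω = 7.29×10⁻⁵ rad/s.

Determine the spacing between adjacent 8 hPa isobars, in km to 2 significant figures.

Coriolis parameter at 49°N:
f = 2Ω sin φ = 2 × 7.29×10⁻⁵ × sin 49° = 1.10×10⁻⁴ s⁻¹
Wind speed in SI: 107 knots = 55.0 m/s
Geostrophic balance rearranged: |∂P/∂n| = f ρ V_g
|∂P/∂n| = 1.10×10⁻⁴ × 0.848 × 55.0 = 5.14×10⁻³ Pa/m
Isobar spacing: Δn = ΔP/|∂P/∂n| = 800 Pa / 5.14×10⁻³ Pa/m = 155752 m ≈ 160 km

160 km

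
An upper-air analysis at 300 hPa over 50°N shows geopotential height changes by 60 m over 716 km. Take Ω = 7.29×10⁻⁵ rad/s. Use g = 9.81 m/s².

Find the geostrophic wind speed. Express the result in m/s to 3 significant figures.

Coriolis parameter at 50°N:
f = 2Ω sin φ = 2 × 7.29×10⁻⁵ × sin 50° = 1.12×10⁻⁴ s⁻¹
Height gradient: |∂Z/∂n| = 60 m / 716000 m = 8.38×10⁻⁵
On a pressure surface, geostrophic balance gives V_g = (g/f)|∂Z/∂n|:
V_g = 9.81 × 8.38×10⁻⁵ / 1.12×10⁻⁴ = 7.36 m/s

7.36 m/s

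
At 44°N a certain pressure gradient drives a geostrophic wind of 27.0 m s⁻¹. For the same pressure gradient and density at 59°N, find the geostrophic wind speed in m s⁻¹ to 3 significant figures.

21.9 m s⁻¹

With the same pressure gradient and density, V_g ∝ 1/f ∝ 1/sin φ.
V₂ = V₁ · sin φ₁ / sin φ₂ = 27.0 × sin 44° / sin 59°
V₂ = 27.0 × 0.6947/0.8572 = 21.9 m s⁻¹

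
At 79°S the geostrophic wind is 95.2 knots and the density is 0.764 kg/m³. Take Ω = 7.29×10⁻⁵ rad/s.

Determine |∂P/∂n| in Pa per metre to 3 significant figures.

5.36×10⁻³ Pa/m

Coriolis parameter at 79°S:
f = 2Ω sin φ = 2 × 7.29×10⁻⁵ × sin 79° = 1.43×10⁻⁴ s⁻¹
Wind speed in SI: 95.2 knots = 49.0 m/s
Geostrophic balance rearranged: |∂P/∂n| = f ρ V_g
|∂P/∂n| = 1.43×10⁻⁴ × 0.764 × 49.0 = 5.36×10⁻³ Pa/m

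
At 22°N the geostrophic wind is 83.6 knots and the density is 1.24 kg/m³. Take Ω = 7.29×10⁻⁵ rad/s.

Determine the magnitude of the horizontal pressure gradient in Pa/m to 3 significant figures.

Coriolis parameter at 22°N:
f = 2Ω sin φ = 2 × 7.29×10⁻⁵ × sin 22° = 5.46×10⁻⁵ s⁻¹
Wind speed in SI: 83.6 knots = 43.0 m/s
Geostrophic balance rearranged: |∂P/∂n| = f ρ V_g
|∂P/∂n| = 5.46×10⁻⁵ × 1.24 × 43.0 = 2.91×10⁻³ Pa/m

2.91×10⁻³ Pa/m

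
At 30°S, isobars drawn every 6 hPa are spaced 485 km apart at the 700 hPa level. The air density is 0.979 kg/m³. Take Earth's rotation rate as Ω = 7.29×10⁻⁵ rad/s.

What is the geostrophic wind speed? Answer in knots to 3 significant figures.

33.7 knots

Coriolis parameter at 30°S:
f = 2Ω sin φ = 2 × 7.29×10⁻⁵ × sin 30° = 7.29×10⁻⁵ s⁻¹
Pressure gradient: |∂P/∂n| = 600 Pa / 485000 m = 1.24×10⁻³ Pa/m
Geostrophic balance (pressure-gradient force = Coriolis force):
V_g = (1/(fρ)) |∂P/∂n| = 1.24×10⁻³ / (7.29×10⁻⁵ × 0.979) = 17.3 m/s
Converting: 17.3 m/s × 1.944 = 33.7 knots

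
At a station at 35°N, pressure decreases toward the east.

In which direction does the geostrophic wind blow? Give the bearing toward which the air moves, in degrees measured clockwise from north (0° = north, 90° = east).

The pressure-gradient force points toward the east (bearing 090°).
Geostrophic balance: in the Northern Hemisphere the Coriolis force deflects motion to the right, so the geostrophic wind blows 90° to the right of the pressure-gradient force (low pressure on the left).
Rotating 090° by 90° clockwise gives 180° — the wind blows toward the south.

180°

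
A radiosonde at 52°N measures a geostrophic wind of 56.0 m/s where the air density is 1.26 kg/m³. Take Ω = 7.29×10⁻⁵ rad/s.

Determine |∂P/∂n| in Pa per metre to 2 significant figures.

Coriolis parameter at 52°N:
f = 2Ω sin φ = 2 × 7.29×10⁻⁵ × sin 52° = 1.15×10⁻⁴ s⁻¹
Geostrophic balance rearranged: |∂P/∂n| = f ρ V_g
|∂P/∂n| = 1.15×10⁻⁴ × 1.26 × 56.0 = 8.11×10⁻³ Pa/m

8.1×10⁻³ Pa/m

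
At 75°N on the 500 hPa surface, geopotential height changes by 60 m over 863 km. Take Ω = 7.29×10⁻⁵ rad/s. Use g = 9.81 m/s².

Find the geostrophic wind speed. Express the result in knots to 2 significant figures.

Coriolis parameter at 75°N:
f = 2Ω sin φ = 2 × 7.29×10⁻⁵ × sin 75° = 1.41×10⁻⁴ s⁻¹
Height gradient: |∂Z/∂n| = 60 m / 863000 m = 6.95×10⁻⁵
On a pressure surface, geostrophic balance gives V_g = (g/f)|∂Z/∂n|:
V_g = 9.81 × 6.95×10⁻⁵ / 1.41×10⁻⁴ = 4.84 m/s
Converting: 4.84 m/s × 1.944 = 9.4 knots

9.4 knots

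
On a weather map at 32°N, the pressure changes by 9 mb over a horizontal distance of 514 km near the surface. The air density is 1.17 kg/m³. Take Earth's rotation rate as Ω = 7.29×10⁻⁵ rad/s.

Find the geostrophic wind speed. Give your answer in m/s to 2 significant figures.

19 m/s

Coriolis parameter at 32°N:
f = 2Ω sin φ = 2 × 7.29×10⁻⁵ × sin 32° = 7.73×10⁻⁵ s⁻¹
Pressure gradient: |∂P/∂n| = 900 Pa / 514000 m = 1.75×10⁻³ Pa/m
Geostrophic balance (pressure-gradient force = Coriolis force):
V_g = (1/(fρ)) |∂P/∂n| = 1.75×10⁻³ / (7.73×10⁻⁵ × 1.17) = 19.4 m/s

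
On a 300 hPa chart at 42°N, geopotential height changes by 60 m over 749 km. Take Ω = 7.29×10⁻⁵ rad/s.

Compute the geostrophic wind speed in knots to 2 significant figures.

Coriolis parameter at 42°N:
f = 2Ω sin φ = 2 × 7.29×10⁻⁵ × sin 42° = 9.76×10⁻⁵ s⁻¹
Height gradient: |∂Z/∂n| = 60 m / 749000 m = 8.01×10⁻⁵
On a pressure surface, geostrophic balance gives V_g = (g/f)|∂Z/∂n|:
V_g = 9.81 × 8.01×10⁻⁵ / 9.76×10⁻⁵ = 8.06 m/s
Converting: 8.06 m/s × 1.944 = 16 knots

16 knots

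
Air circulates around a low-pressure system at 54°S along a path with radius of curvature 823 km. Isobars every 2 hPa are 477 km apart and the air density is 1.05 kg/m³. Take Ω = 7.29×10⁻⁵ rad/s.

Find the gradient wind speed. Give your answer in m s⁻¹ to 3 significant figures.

Coriolis parameter at 54°S:
f = 2Ω sin φ = 2 × 7.29×10⁻⁵ × sin 54° = 1.18×10⁻⁴ s⁻¹
Pressure gradient: |∂P/∂n| = 200 Pa / 477000 m = 4.19×10⁻⁴ Pa/m
Geostrophic speed: V_g = |∂P/∂n|/(fρ) = 4.19×10⁻⁴/(1.18×10⁻⁴ × 1.05) = 3.39 m/s
Around a low, centrifugal force acts outward with Coriolis, so pressure-gradient force balances both:
(1/ρ)|∂P/∂n| = fV + V²/R  →  V² + fR·V − fR·V_g = 0
With fR = 1.18×10⁻⁴ × 823×10³ m = 97.1 m/s:
V = [−fR + √((fR)² + 4 fR V_g)]/2 = [−97.1 + √(97.1² + 4×97.1×3.39)]/2 = 3.27 m/s
Subgeostrophic (V < V_g = 3.39 m/s), as expected around a low.

3.27 m s⁻¹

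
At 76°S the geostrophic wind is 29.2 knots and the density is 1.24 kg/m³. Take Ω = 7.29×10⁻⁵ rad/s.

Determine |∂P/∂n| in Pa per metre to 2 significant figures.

2.6×10⁻³ Pa/m

Coriolis parameter at 76°S:
f = 2Ω sin φ = 2 × 7.29×10⁻⁵ × sin 76° = 1.41×10⁻⁴ s⁻¹
Wind speed in SI: 29.2 knots = 15.0 m/s
Geostrophic balance rearranged: |∂P/∂n| = f ρ V_g
|∂P/∂n| = 1.41×10⁻⁴ × 1.24 × 15.0 = 2.64×10⁻³ Pa/m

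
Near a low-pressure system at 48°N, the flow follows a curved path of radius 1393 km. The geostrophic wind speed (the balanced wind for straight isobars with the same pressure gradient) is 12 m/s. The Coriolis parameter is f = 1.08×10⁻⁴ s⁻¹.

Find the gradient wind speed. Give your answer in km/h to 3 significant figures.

Around a low, centrifugal force acts outward with Coriolis, so pressure-gradient force balances both:
(1/ρ)|∂P/∂n| = fV + V²/R  →  V² + fR·V − fR·V_g = 0
With fR = 1.08×10⁻⁴ × 1393×10³ m = 150 m/s:
V = [−fR + √((fR)² + 4 fR V_g)]/2 = [−150 + √(150² + 4×150×12)]/2 = 11.2 m/s
Subgeostrophic (V < V_g = 12 m/s), as expected around a low.
Converting: 11.2 m/s × 3.6 = 40.2 km/h

40.2 km/h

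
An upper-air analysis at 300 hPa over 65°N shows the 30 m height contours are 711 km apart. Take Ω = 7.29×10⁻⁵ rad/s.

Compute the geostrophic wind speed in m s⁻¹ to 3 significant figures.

Coriolis parameter at 65°N:
f = 2Ω sin φ = 2 × 7.29×10⁻⁵ × sin 65° = 1.32×10⁻⁴ s⁻¹
Height gradient: |∂Z/∂n| = 30 m / 711000 m = 4.22×10⁻⁵
On a pressure surface, geostrophic balance gives V_g = (g/f)|∂Z/∂n|:
V_g = 9.81 × 4.22×10⁻⁵ / 1.32×10⁻⁴ = 3.13 m/s

3.13 m s⁻¹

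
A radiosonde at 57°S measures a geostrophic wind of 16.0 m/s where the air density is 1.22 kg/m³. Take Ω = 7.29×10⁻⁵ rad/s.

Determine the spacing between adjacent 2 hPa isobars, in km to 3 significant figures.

83.8 km

Coriolis parameter at 57°S:
f = 2Ω sin φ = 2 × 7.29×10⁻⁵ × sin 57° = 1.22×10⁻⁴ s⁻¹
Geostrophic balance rearranged: |∂P/∂n| = f ρ V_g
|∂P/∂n| = 1.22×10⁻⁴ × 1.22 × 16.0 = 2.39×10⁻³ Pa/m
Isobar spacing: Δn = ΔP/|∂P/∂n| = 200 Pa / 2.39×10⁻³ Pa/m = 83792 m ≈ 83.8 km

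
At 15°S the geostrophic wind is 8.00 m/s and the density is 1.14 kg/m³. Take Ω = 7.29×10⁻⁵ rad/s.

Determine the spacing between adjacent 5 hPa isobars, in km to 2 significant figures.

1500 km

Coriolis parameter at 15°S:
f = 2Ω sin φ = 2 × 7.29×10⁻⁵ × sin 15° = 3.77×10⁻⁵ s⁻¹
Geostrophic balance rearranged: |∂P/∂n| = f ρ V_g
|∂P/∂n| = 3.77×10⁻⁵ × 1.14 × 8.00 = 3.44×10⁻⁴ Pa/m
Isobar spacing: Δn = ΔP/|∂P/∂n| = 500 Pa / 3.44×10⁻⁴ Pa/m = 1452852 m ≈ 1500 km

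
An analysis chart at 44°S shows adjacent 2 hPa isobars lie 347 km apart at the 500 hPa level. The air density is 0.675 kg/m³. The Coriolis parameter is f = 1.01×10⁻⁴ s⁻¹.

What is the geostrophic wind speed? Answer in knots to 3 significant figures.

Pressure gradient: |∂P/∂n| = 200 Pa / 347000 m = 5.76×10⁻⁴ Pa/m
Geostrophic balance (pressure-gradient force = Coriolis force):
V_g = (1/(fρ)) |∂P/∂n| = 5.76×10⁻⁴ / (1.01×10⁻⁴ × 0.675) = 8.45 m/s
Converting: 8.45 m/s × 1.944 = 16.4 knots

16.4 knots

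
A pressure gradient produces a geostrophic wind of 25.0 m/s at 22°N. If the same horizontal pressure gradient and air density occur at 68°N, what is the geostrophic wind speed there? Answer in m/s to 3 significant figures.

10.1 m/s

With the same pressure gradient and density, V_g ∝ 1/f ∝ 1/sin φ.
V₂ = V₁ · sin φ₁ / sin φ₂ = 25.0 × sin 22° / sin 68°
V₂ = 25.0 × 0.3746/0.9272 = 10.1 m/s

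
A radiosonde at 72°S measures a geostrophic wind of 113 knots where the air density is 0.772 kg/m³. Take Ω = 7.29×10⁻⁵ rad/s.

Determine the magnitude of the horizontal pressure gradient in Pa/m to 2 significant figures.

6.2×10⁻³ Pa/m

Coriolis parameter at 72°S:
f = 2Ω sin φ = 2 × 7.29×10⁻⁵ × sin 72° = 1.39×10⁻⁴ s⁻¹
Wind speed in SI: 113 knots = 58.1 m/s
Geostrophic balance rearranged: |∂P/∂n| = f ρ V_g
|∂P/∂n| = 1.39×10⁻⁴ × 0.772 × 58.1 = 6.22×10⁻³ Pa/m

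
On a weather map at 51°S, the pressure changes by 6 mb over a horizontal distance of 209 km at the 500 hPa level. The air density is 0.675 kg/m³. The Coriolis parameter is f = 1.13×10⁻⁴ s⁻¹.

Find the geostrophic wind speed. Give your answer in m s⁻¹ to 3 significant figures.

Pressure gradient: |∂P/∂n| = 600 Pa / 209000 m = 2.87×10⁻³ Pa/m
Geostrophic balance (pressure-gradient force = Coriolis force):
V_g = (1/(fρ)) |∂P/∂n| = 2.87×10⁻³ / (1.13×10⁻⁴ × 0.675) = 37.6 m/s

37.6 m s⁻¹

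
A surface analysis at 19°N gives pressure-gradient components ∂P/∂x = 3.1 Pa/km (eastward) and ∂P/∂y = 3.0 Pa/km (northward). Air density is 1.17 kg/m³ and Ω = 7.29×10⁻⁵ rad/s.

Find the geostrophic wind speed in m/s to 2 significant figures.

Coriolis parameter at 19°N:
f = 2Ω sin φ = 2 × 7.29×10⁻⁵ × sin 19° = 4.75×10⁻⁵ s⁻¹
Component geostrophic relations (x east, y north):
u_g = −(1/(fρ)) ∂P/∂y,  v_g = (1/(fρ)) ∂P/∂x
u_g = −(3.0×10⁻³)/(4.75×10⁻⁵ × 1.17) = −54.0 m/s;  v_g = (3.1×10⁻³)/(4.75×10⁻⁵ × 1.17) = 55.8 m/s
|V_g| = √(u_g² + v_g²) = 77.7 m/s

78 m/s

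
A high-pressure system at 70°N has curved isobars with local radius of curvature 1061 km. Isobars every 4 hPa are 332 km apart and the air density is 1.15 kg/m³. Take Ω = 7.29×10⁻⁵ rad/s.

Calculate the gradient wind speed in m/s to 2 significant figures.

8.1 m/s

Coriolis parameter at 70°N:
f = 2Ω sin φ = 2 × 7.29×10⁻⁵ × sin 70° = 1.37×10⁻⁴ s⁻¹
Pressure gradient: |∂P/∂n| = 400 Pa / 332000 m = 1.20×10⁻³ Pa/m
Geostrophic speed: V_g = |∂P/∂n|/(fρ) = 1.20×10⁻³/(1.37×10⁻⁴ × 1.15) = 7.65 m/s
Around a high, pressure-gradient force acts outward with centrifugal, so Coriolis balances both:
fV = (1/ρ)|∂P/∂n| + V²/R  →  V² − fR·V + fR·V_g = 0
With fR = 1.37×10⁻⁴ × 1061×10³ m = 145 m/s:
V = [fR − √((fR)² − 4 fR V_g)]/2 = [145 − √(145² − 4×145×7.65)]/2 = 8.1 m/s
Supergeostrophic (V > V_g = 7.65 m/s), as expected around a high.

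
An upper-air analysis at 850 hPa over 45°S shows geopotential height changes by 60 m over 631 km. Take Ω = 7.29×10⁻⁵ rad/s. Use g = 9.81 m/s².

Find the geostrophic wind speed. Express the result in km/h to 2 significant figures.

33 km/h

Coriolis parameter at 45°S:
f = 2Ω sin φ = 2 × 7.29×10⁻⁵ × sin 45° = 1.03×10⁻⁴ s⁻¹
Height gradient: |∂Z/∂n| = 60 m / 631000 m = 9.51×10⁻⁵
On a pressure surface, geostrophic balance gives V_g = (g/f)|∂Z/∂n|:
V_g = 9.81 × 9.51×10⁻⁵ / 1.03×10⁻⁴ = 9.05 m/s
Converting: 9.05 m/s × 3.6 = 33 km/h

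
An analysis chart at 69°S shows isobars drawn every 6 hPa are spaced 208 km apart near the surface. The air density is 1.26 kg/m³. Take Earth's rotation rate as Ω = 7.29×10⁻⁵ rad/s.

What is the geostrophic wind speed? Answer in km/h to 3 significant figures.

60.5 km/h

Coriolis parameter at 69°S:
f = 2Ω sin φ = 2 × 7.29×10⁻⁵ × sin 69° = 1.36×10⁻⁴ s⁻¹
Pressure gradient: |∂P/∂n| = 600 Pa / 208000 m = 2.88×10⁻³ Pa/m
Geostrophic balance (pressure-gradient force = Coriolis force):
V_g = (1/(fρ)) |∂P/∂n| = 2.88×10⁻³ / (1.36×10⁻⁴ × 1.26) = 16.8 m/s
Converting: 16.8 m/s × 3.6 = 60.5 km/h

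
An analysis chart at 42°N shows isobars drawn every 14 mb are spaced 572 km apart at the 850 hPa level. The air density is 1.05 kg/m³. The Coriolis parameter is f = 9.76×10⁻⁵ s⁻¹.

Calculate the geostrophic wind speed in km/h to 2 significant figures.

86 km/h

Pressure gradient: |∂P/∂n| = 1400 Pa / 572000 m = 2.45×10⁻³ Pa/m
Geostrophic balance (pressure-gradient force = Coriolis force):
V_g = (1/(fρ)) |∂P/∂n| = 2.45×10⁻³ / (9.76×10⁻⁵ × 1.05) = 23.9 m/s
Converting: 23.9 m/s × 3.6 = 86 km/h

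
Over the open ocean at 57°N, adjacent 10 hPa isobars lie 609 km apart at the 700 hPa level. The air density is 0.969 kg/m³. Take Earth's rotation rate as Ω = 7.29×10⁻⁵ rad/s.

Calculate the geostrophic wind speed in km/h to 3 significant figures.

Coriolis parameter at 57°N:
f = 2Ω sin φ = 2 × 7.29×10⁻⁵ × sin 57° = 1.22×10⁻⁴ s⁻¹
Pressure gradient: |∂P/∂n| = 1000 Pa / 609000 m = 1.64×10⁻³ Pa/m
Geostrophic balance (pressure-gradient force = Coriolis force):
V_g = (1/(fρ)) |∂P/∂n| = 1.64×10⁻³ / (1.22×10⁻⁴ × 0.969) = 13.9 m/s
Converting: 13.9 m/s × 3.6 = 49.9 km/h

49.9 km/h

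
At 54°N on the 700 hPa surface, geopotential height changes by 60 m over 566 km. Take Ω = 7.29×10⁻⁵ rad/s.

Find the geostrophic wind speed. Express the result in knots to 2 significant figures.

Coriolis parameter at 54°N:
f = 2Ω sin φ = 2 × 7.29×10⁻⁵ × sin 54° = 1.18×10⁻⁴ s⁻¹
Height gradient: |∂Z/∂n| = 60 m / 566000 m = 1.06×10⁻⁴
On a pressure surface, geostrophic balance gives V_g = (g/f)|∂Z/∂n|:
V_g = 9.81 × 1.06×10⁻⁴ / 1.18×10⁻⁴ = 8.82 m/s
Converting: 8.82 m/s × 1.944 = 17 knots

17 knots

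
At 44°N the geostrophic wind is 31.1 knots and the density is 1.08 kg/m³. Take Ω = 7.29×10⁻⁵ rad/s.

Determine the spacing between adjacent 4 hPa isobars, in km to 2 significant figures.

230 km

Coriolis parameter at 44°N:
f = 2Ω sin φ = 2 × 7.29×10⁻⁵ × sin 44° = 1.01×10⁻⁴ s⁻¹
Wind speed in SI: 31.1 knots = 16.0 m/s
Geostrophic balance rearranged: |∂P/∂n| = f ρ V_g
|∂P/∂n| = 1.01×10⁻⁴ × 1.08 × 16.0 = 1.75×10⁻³ Pa/m
Isobar spacing: Δn = ΔP/|∂P/∂n| = 400 Pa / 1.75×10⁻³ Pa/m = 228565 m ≈ 230 km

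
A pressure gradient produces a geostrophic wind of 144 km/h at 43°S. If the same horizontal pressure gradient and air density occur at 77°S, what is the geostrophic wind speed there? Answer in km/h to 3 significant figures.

With the same pressure gradient and density, V_g ∝ 1/f ∝ 1/sin φ.
V₂ = V₁ · sin φ₁ / sin φ₂ = 144 × sin 43° / sin 77°
V₂ = 144 × 0.6820/0.9744 = 101 km/h

101 km/h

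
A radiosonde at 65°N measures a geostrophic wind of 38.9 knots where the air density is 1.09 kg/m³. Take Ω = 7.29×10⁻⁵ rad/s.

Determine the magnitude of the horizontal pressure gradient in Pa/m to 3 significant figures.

Coriolis parameter at 65°N:
f = 2Ω sin φ = 2 × 7.29×10⁻⁵ × sin 65° = 1.32×10⁻⁴ s⁻¹
Wind speed in SI: 38.9 knots = 20.0 m/s
Geostrophic balance rearranged: |∂P/∂n| = f ρ V_g
|∂P/∂n| = 1.32×10⁻⁴ × 1.09 × 20.0 = 2.88×10⁻³ Pa/m

2.88×10⁻³ Pa/m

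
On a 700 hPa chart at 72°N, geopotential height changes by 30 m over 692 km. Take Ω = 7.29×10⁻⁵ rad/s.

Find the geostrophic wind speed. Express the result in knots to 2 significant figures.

6.0 knots

Coriolis parameter at 72°N:
f = 2Ω sin φ = 2 × 7.29×10⁻⁵ × sin 72° = 1.39×10⁻⁴ s⁻¹
Height gradient: |∂Z/∂n| = 30 m / 692000 m = 4.34×10⁻⁵
On a pressure surface, geostrophic balance gives V_g = (g/f)|∂Z/∂n|:
V_g = 9.81 × 4.34×10⁻⁵ / 1.39×10⁻⁴ = 3.07 m/s
Converting: 3.07 m/s × 1.944 = 6.0 knots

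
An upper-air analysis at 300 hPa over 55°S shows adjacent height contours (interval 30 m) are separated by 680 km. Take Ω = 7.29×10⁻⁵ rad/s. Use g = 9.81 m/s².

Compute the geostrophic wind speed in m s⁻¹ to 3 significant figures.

3.62 m s⁻¹

Coriolis parameter at 55°S:
f = 2Ω sin φ = 2 × 7.29×10⁻⁵ × sin 55° = 1.19×10⁻⁴ s⁻¹
Height gradient: |∂Z/∂n| = 30 m / 680000 m = 4.41×10⁻⁵
On a pressure surface, geostrophic balance gives V_g = (g/f)|∂Z/∂n|:
V_g = 9.81 × 4.41×10⁻⁵ / 1.19×10⁻⁴ = 3.62 m/s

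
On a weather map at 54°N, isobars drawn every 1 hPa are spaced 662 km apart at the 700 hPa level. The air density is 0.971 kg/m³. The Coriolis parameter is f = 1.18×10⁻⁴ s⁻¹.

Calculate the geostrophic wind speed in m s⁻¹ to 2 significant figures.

1.3 m s⁻¹

Pressure gradient: |∂P/∂n| = 100 Pa / 662000 m = 1.51×10⁻⁴ Pa/m
Geostrophic balance (pressure-gradient force = Coriolis force):
V_g = (1/(fρ)) |∂P/∂n| = 1.51×10⁻⁴ / (1.18×10⁻⁴ × 0.971) = 1.32 m/s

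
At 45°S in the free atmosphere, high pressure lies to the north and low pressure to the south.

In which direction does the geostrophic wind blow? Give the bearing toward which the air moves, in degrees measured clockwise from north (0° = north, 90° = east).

The pressure-gradient force points toward the south (bearing 180°).
Geostrophic balance: in the Southern Hemisphere the Coriolis force deflects motion to the left, so the geostrophic wind blows 90° to the left of the pressure-gradient force (low pressure on the right).
Rotating 180° by 90° counterclockwise gives 090° — the wind blows toward the east.

090°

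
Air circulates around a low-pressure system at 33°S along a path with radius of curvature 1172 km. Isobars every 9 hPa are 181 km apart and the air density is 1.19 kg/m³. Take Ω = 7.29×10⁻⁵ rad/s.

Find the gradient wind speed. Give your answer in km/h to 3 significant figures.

Coriolis parameter at 33°S:
f = 2Ω sin φ = 2 × 7.29×10⁻⁵ × sin 33° = 7.94×10⁻⁵ s⁻¹
Pressure gradient: |∂P/∂n| = 900 Pa / 181000 m = 4.97×10⁻³ Pa/m
Geostrophic speed: V_g = |∂P/∂n|/(fρ) = 4.97×10⁻³/(7.94×10⁻⁵ × 1.19) = 52.6 m/s
Around a low, centrifugal force acts outward with Coriolis, so pressure-gradient force balances both:
(1/ρ)|∂P/∂n| = fV + V²/R  →  V² + fR·V − fR·V_g = 0
With fR = 7.94×10⁻⁵ × 1172×10³ m = 93.1 m/s:
V = [−fR + √((fR)² + 4 fR V_g)]/2 = [−93.1 + √(93.1² + 4×93.1×52.6)]/2 = 37.5 m/s
Subgeostrophic (V < V_g = 52.6 m/s), as expected around a low.
Converting: 37.5 m/s × 3.6 = 135 km/h

135 km/h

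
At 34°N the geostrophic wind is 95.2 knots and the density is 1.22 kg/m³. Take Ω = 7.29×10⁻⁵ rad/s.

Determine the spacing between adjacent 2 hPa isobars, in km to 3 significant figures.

Coriolis parameter at 34°N:
f = 2Ω sin φ = 2 × 7.29×10⁻⁵ × sin 34° = 8.15×10⁻⁵ s⁻¹
Wind speed in SI: 95.2 knots = 49.0 m/s
Geostrophic balance rearranged: |∂P/∂n| = f ρ V_g
|∂P/∂n| = 8.15×10⁻⁵ × 1.22 × 49.0 = 4.87×10⁻³ Pa/m
Isobar spacing: Δn = ΔP/|∂P/∂n| = 200 Pa / 4.87×10⁻³ Pa/m = 41056 m ≈ 41.1 km

41.1 km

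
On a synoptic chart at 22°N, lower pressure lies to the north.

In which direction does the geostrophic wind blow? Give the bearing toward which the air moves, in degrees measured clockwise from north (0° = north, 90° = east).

The pressure-gradient force points toward the north (bearing 000°).
Geostrophic balance: in the Northern Hemisphere the Coriolis force deflects motion to the right, so the geostrophic wind blows 90° to the right of the pressure-gradient force (low pressure on the left).
Rotating 000° by 90° clockwise gives 090° — the wind blows toward the east.

090°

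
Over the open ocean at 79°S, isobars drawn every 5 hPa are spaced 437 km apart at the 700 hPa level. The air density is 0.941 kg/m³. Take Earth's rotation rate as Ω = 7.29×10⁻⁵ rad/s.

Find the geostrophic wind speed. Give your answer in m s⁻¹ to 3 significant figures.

Coriolis parameter at 79°S:
f = 2Ω sin φ = 2 × 7.29×10⁻⁵ × sin 79° = 1.43×10⁻⁴ s⁻¹
Pressure gradient: |∂P/∂n| = 500 Pa / 437000 m = 1.14×10⁻³ Pa/m
Geostrophic balance (pressure-gradient force = Coriolis force):
V_g = (1/(fρ)) |∂P/∂n| = 1.14×10⁻³ / (1.43×10⁻⁴ × 0.941) = 8.50 m/s

8.50 m s⁻¹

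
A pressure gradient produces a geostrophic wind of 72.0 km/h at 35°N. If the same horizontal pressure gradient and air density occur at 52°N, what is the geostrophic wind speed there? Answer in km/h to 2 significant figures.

52 km/h

With the same pressure gradient and density, V_g ∝ 1/f ∝ 1/sin φ.
V₂ = V₁ · sin φ₁ / sin φ₂ = 72.0 × sin 35° / sin 52°
V₂ = 72.0 × 0.5736/0.7880 = 52 km/h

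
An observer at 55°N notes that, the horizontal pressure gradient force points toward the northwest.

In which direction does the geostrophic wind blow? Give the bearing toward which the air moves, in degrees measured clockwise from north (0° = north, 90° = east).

045°

The pressure-gradient force points toward the northwest (bearing 315°).
Geostrophic balance: in the Northern Hemisphere the Coriolis force deflects motion to the right, so the geostrophic wind blows 90° to the right of the pressure-gradient force (low pressure on the left).
Rotating 315° by 90° clockwise gives 045° — the wind blows toward the northeast.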